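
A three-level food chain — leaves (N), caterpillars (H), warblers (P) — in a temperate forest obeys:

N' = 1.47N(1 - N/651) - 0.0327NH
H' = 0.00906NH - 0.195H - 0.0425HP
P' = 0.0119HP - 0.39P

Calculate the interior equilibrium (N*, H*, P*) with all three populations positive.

N* ≈ 176, H* ≈ 32.8, P* ≈ 33

From dP/dt = 0: 0.0119H* = 0.39, so H* = 32.8.
From dN/dt = 0: 1.47(1 - N*/651) = 0.0327·32.8, giving N* = 651·(1 - 0.729) = 176.
From dH/dt = 0: 0.00906·176 - 0.195 = 0.0425P*, so P* = 1.4/0.0425 = 33.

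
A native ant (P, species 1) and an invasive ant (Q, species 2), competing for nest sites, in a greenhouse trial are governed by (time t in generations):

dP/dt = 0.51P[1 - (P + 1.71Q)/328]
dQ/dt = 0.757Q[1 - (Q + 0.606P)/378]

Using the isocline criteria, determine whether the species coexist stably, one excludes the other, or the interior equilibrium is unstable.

Compare the nullcline intercepts: K1/α12 = 328/1.71 = 192 < K2 = 378; K2/α21 = 378/0.606 = 624 > K1 = 328.
Since the inequalities point opposite ways, species 2 can invade but species 1 cannot.

species 2 excludes species 1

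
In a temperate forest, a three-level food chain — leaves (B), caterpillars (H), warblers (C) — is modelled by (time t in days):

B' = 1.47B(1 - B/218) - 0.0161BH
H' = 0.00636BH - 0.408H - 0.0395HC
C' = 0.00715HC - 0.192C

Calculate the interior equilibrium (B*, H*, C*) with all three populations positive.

From dC/dt = 0: 0.00715H* = 0.192, so H* = 26.9.
From dB/dt = 0: 1.47(1 - B*/218) = 0.0161·26.9, giving B* = 218·(1 - 0.294) = 154.
From dH/dt = 0: 0.00636·154 - 0.408 = 0.0395C*, so C* = 0.571/0.0395 = 14.4.

B* ≈ 154, H* ≈ 26.9, C* ≈ 14.4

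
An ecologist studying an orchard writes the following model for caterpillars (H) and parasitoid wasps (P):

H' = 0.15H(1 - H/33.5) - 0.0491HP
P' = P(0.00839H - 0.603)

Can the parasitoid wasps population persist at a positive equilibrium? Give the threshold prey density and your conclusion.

The predator equation gives dP/dt > 0 only when H > 0.603/0.00839 = 71.9.
Without the predator, H → K = 33.5. Since 33.5 < 71.9, the predator cannot invade.

Threshold H = 71.9; K < 71.9, so no, the predator goes extinct.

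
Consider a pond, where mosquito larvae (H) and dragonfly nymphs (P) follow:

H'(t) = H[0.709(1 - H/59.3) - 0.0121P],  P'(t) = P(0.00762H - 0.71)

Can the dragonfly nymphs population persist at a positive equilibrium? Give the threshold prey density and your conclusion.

The predator equation gives dP/dt > 0 only when H > 0.71/0.00762 = 93.2.
Without the predator, H → K = 59.3. Since 59.3 < 93.2, the predator cannot invade.

Threshold H = 93.2; K < 93.2, so no, the predator goes extinct.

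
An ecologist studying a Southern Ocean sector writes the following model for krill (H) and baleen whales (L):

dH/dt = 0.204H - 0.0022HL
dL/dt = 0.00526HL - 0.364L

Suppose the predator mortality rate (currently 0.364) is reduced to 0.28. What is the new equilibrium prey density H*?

At the interior fixed point, setting dL/dt = 0 with L > 0 fixes H* = (predator death rate)/(HL coefficient) — independent of the other coefficients.
With the change, H* = 0.28/0.00526 = 53.2; it falls from 69.2.

H* ≈ 53.2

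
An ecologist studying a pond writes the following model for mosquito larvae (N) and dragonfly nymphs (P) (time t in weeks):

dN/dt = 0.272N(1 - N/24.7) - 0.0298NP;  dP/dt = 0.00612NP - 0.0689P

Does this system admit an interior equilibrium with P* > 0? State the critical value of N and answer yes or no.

The predator equation gives dP/dt > 0 only when N > 0.0689/0.00612 = 11.3.
Without the predator, N → K = 24.7. Since 24.7 > 11.3, the predator can invade and persist.

Threshold N = 11.3; K > 11.3, so yes, the predator persists.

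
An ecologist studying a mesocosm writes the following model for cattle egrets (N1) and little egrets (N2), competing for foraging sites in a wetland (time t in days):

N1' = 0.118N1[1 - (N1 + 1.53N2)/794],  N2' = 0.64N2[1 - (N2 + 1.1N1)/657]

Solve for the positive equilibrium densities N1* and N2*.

Setting both brackets to zero gives the nullclines N1 + 1.53N2 = 794 and 1.1N1 + N2 = 657.
Substituting N2 = 657 - 1.1N1 into the first: N1(1 - 1.53·1.1) = 794 - 1.53·657.
So N1* = -211/-0.683 = 309, and then N2* = 657 - 1.1·309 = 317.

N1* ≈ 309, N2* ≈ 317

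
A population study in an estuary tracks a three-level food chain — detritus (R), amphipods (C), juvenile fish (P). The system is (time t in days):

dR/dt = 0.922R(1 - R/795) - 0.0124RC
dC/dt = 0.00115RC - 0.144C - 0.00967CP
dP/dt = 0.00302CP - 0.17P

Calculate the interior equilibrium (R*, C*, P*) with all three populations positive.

From dP/dt = 0: 0.00302C* = 0.17, so C* = 56.3.
From dR/dt = 0: 0.922(1 - R*/795) = 0.0124·56.3, giving R* = 795·(1 - 0.757) = 193.
From dC/dt = 0: 0.00115·193 - 0.144 = 0.00967P*, so P* = 0.0781/0.00967 = 8.08.

R* ≈ 193, C* ≈ 56.3, P* ≈ 8.08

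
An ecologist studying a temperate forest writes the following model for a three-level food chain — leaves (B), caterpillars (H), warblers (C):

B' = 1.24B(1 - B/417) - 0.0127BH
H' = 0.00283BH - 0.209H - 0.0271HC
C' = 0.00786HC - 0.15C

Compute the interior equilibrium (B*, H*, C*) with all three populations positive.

From dC/dt = 0: 0.00786H* = 0.15, so H* = 19.1.
From dB/dt = 0: 1.24(1 - B*/417) = 0.0127·19.1, giving B* = 417·(1 - 0.195) = 335.
From dH/dt = 0: 0.00283·335 - 0.209 = 0.0271C*, so C* = 0.74/0.0271 = 27.3.

B* ≈ 335, H* ≈ 19.1, C* ≈ 27.3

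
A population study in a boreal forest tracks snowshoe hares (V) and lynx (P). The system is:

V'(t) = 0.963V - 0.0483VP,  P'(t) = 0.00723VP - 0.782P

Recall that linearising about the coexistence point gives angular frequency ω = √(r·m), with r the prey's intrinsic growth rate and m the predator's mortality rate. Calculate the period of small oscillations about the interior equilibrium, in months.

T ≈ 7.24 months

Here r = 0.963 and m = 0.782, so r·m = 0.753.
ω = √0.753 = 0.868 per month, hence T = 2π/ω ≈ 7.24 months.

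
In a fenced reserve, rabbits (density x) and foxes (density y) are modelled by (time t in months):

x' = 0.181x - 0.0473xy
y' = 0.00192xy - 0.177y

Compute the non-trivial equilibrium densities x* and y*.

x* ≈ 92.2, y* ≈ 3.83

Set dy/dt = 0 with y > 0: 0.00192x - 0.177 = 0, so x* = 0.177/0.00192 = 92.2.
Set dx/dt = 0 with x > 0: 0.181 - 0.0473y = 0, so y* = 0.181/0.0473 = 3.83.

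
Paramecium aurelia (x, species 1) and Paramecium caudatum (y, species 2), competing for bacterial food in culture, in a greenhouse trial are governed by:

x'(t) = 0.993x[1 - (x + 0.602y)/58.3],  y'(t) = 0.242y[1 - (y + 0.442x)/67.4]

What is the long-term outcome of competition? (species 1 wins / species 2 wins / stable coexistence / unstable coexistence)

stable coexistence

Compare the nullcline intercepts: K1/α12 = 58.3/0.602 = 96.8 > K2 = 67.4; K2/α21 = 67.4/0.442 = 152 > K1 = 58.3.
Since both inequalities hold, each species can invade when rare, so the interior equilibrium is stable.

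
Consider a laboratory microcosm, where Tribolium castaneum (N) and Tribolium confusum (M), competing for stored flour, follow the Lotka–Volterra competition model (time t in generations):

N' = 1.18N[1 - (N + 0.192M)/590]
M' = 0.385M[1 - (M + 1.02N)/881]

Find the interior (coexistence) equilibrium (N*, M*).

Setting both brackets to zero gives the nullclines N + 0.192M = 590 and 1.02N + M = 881.
Substituting M = 881 - 1.02N into the first: N(1 - 0.192·1.02) = 590 - 0.192·881.
So N* = 421/0.804 = 523, and then M* = 881 - 1.02·523 = 347.

N* ≈ 523, M* ≈ 347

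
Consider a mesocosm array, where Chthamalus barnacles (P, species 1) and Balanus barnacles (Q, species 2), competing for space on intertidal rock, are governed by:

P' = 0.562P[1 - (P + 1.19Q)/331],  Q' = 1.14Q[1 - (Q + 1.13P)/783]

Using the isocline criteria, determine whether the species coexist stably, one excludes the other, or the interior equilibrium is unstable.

species 2 excludes species 1

Compare the nullcline intercepts: K1/α12 = 331/1.19 = 278 < K2 = 783; K2/α21 = 783/1.13 = 693 > K1 = 331.
Since the inequalities point opposite ways, species 2 can invade but species 1 cannot.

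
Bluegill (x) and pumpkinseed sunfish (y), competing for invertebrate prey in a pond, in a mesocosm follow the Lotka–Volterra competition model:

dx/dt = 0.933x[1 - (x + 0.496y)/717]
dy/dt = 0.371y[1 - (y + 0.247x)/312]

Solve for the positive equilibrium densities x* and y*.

Setting both brackets to zero gives the nullclines x + 0.496y = 717 and 0.247x + y = 312.
Substituting y = 312 - 0.247x into the first: x(1 - 0.496·0.247) = 717 - 0.496·312.
So x* = 562/0.877 = 641, and then y* = 312 - 0.247·641 = 154.

x* ≈ 641, y* ≈ 154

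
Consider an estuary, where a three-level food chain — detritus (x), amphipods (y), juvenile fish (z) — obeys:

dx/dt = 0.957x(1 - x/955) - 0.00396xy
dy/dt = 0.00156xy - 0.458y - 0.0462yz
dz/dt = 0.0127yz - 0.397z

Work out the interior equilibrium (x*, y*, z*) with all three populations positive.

x* ≈ 831, y* ≈ 31.3, z* ≈ 18.2

From dz/dt = 0: 0.0127y* = 0.397, so y* = 31.3.
From dx/dt = 0: 0.957(1 - x*/955) = 0.00396·31.3, giving x* = 955·(1 - 0.129) = 831.
From dy/dt = 0: 0.00156·831 - 0.458 = 0.0462z*, so z* = 0.839/0.0462 = 18.2.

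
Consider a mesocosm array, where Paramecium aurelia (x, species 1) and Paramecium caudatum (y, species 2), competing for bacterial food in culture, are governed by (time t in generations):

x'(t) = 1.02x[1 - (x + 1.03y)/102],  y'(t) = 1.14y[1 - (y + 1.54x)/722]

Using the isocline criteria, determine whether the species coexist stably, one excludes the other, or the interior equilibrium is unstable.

species 2 excludes species 1

Compare the nullcline intercepts: K1/α12 = 102/1.03 = 99 < K2 = 722; K2/α21 = 722/1.54 = 469 > K1 = 102.
Since the inequalities point opposite ways, species 2 can invade but species 1 cannot.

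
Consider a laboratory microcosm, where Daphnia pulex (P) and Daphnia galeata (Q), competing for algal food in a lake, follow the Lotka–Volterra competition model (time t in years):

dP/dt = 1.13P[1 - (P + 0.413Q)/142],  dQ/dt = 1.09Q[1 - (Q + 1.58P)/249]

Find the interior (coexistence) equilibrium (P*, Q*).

Setting both brackets to zero gives the nullclines P + 0.413Q = 142 and 1.58P + Q = 249.
Substituting Q = 249 - 1.58P into the first: P(1 - 0.413·1.58) = 142 - 0.413·249.
So P* = 39.2/0.347 = 113, and then Q* = 249 - 1.58·113 = 70.9.

P* ≈ 113, Q* ≈ 70.9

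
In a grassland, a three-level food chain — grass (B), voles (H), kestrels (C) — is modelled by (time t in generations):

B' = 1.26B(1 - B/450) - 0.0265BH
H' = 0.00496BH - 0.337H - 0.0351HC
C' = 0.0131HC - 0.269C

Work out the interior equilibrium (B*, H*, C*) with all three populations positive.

From dC/dt = 0: 0.0131H* = 0.269, so H* = 20.5.
From dB/dt = 0: 1.26(1 - B*/450) = 0.0265·20.5, giving B* = 450·(1 - 0.432) = 256.
From dH/dt = 0: 0.00496·256 - 0.337 = 0.0351C*, so C* = 0.931/0.0351 = 26.5.

B* ≈ 256, H* ≈ 20.5, C* ≈ 26.5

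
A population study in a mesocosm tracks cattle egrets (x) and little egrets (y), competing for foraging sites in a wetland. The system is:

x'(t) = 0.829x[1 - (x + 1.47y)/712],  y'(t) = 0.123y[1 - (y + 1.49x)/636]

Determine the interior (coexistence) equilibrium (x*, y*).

x* ≈ 187, y* ≈ 357

Setting both brackets to zero gives the nullclines x + 1.47y = 712 and 1.49x + y = 636.
Substituting y = 636 - 1.49x into the first: x(1 - 1.47·1.49) = 712 - 1.47·636.
So x* = -223/-1.19 = 187, and then y* = 636 - 1.49·187 = 357.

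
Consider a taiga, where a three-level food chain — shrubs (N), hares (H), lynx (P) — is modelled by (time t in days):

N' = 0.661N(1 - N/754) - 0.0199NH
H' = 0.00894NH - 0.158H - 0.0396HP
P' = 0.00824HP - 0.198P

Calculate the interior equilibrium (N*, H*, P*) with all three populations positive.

N* ≈ 209, H* ≈ 24, P* ≈ 43.1

From dP/dt = 0: 0.00824H* = 0.198, so H* = 24.
From dN/dt = 0: 0.661(1 - N*/754) = 0.0199·24, giving N* = 754·(1 - 0.723) = 209.
From dH/dt = 0: 0.00894·209 - 0.158 = 0.0396P*, so P* = 1.71/0.0396 = 43.1.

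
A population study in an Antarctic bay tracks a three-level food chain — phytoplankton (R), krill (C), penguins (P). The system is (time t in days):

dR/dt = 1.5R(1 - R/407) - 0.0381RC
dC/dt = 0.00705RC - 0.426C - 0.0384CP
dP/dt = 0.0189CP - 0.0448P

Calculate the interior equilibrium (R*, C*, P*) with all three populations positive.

From dP/dt = 0: 0.0189C* = 0.0448, so C* = 2.37.
From dR/dt = 0: 1.5(1 - R*/407) = 0.0381·2.37, giving R* = 407·(1 - 0.0602) = 382.
From dC/dt = 0: 0.00705·382 - 0.426 = 0.0384P*, so P* = 2.27/0.0384 = 59.1.

R* ≈ 382, C* ≈ 2.37, P* ≈ 59.1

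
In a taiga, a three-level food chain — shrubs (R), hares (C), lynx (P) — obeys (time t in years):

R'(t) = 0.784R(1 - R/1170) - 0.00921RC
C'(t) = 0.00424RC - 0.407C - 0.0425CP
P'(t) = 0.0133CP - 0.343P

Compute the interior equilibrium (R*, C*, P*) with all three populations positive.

R* ≈ 816, C* ≈ 25.8, P* ≈ 71.8

From dP/dt = 0: 0.0133C* = 0.343, so C* = 25.8.
From dR/dt = 0: 0.784(1 - R*/1170) = 0.00921·25.8, giving R* = 1170·(1 - 0.303) = 816.
From dC/dt = 0: 0.00424·816 - 0.407 = 0.0425P*, so P* = 3.05/0.0425 = 71.8.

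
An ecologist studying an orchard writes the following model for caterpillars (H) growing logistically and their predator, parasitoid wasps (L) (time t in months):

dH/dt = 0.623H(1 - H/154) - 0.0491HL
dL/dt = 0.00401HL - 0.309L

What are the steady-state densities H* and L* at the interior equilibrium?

From dL/dt = 0 with L > 0: 0.00401H* = 0.309, so H* = 77.1.
Substitute into dH/dt = 0: 0.623(1 - 77.1/154) = 0.0491L*.
The bracket is 0.5, giving L* = 0.311/0.0491 = 6.34.

H* ≈ 77.1, L* ≈ 6.34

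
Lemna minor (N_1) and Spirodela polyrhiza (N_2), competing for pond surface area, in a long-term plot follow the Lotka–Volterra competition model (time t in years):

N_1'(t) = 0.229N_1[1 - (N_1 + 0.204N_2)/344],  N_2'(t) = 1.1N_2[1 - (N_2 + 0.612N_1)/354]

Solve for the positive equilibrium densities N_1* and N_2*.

Setting both brackets to zero gives the nullclines N_1 + 0.204N_2 = 344 and 0.612N_1 + N_2 = 354.
Substituting N_2 = 354 - 0.612N_1 into the first: N_1(1 - 0.204·0.612) = 344 - 0.204·354.
So N_1* = 272/0.875 = 311, and then N_2* = 354 - 0.612·311 = 164.

N_1* ≈ 311, N_2* ≈ 164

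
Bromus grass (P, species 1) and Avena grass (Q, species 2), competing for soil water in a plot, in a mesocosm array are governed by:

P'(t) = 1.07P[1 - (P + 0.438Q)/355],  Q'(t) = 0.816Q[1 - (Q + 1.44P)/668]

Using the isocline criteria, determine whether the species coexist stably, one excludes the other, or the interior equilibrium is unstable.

stable coexistence

Compare the nullcline intercepts: K1/α12 = 355/0.438 = 811 > K2 = 668; K2/α21 = 668/1.44 = 464 > K1 = 355.
Since both inequalities hold, each species can invade when rare, so the interior equilibrium is stable.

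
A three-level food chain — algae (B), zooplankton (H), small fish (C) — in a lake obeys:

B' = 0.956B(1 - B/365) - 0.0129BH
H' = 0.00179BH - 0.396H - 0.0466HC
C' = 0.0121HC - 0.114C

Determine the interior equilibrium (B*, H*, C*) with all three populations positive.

From dC/dt = 0: 0.0121H* = 0.114, so H* = 9.42.
From dB/dt = 0: 0.956(1 - B*/365) = 0.0129·9.42, giving B* = 365·(1 - 0.127) = 319.
From dH/dt = 0: 0.00179·319 - 0.396 = 0.0466C*, so C* = 0.174/0.0466 = 3.74.

B* ≈ 319, H* ≈ 9.42, C* ≈ 3.74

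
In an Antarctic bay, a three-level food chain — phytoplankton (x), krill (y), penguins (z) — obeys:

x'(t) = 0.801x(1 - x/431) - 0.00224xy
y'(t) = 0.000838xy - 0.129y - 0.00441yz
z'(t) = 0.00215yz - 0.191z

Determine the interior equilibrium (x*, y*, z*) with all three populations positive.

x* ≈ 324, y* ≈ 88.8, z* ≈ 32.3

From dz/dt = 0: 0.00215y* = 0.191, so y* = 88.8.
From dx/dt = 0: 0.801(1 - x*/431) = 0.00224·88.8, giving x* = 431·(1 - 0.248) = 324.
From dy/dt = 0: 0.000838·324 - 0.129 = 0.00441z*, so z* = 0.142/0.00441 = 32.3.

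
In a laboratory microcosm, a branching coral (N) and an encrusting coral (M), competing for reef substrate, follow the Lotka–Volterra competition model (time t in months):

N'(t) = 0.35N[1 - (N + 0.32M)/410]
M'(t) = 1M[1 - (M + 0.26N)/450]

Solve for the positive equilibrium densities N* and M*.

Setting both brackets to zero gives the nullclines N + 0.32M = 410 and 0.26N + M = 450.
Substituting M = 450 - 0.26N into the first: N(1 - 0.32·0.26) = 410 - 0.32·450.
So N* = 266/0.917 = 290, and then M* = 450 - 0.26·290 = 375.

N* ≈ 290, M* ≈ 375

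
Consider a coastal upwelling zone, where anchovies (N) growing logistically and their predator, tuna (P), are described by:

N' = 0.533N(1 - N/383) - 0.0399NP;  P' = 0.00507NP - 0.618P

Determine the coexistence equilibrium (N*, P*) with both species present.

From dP/dt = 0 with P > 0: 0.00507N* = 0.618, so N* = 122.
Substitute into dN/dt = 0: 0.533(1 - 122/383) = 0.0399P*.
The bracket is 0.682, giving P* = 0.363/0.0399 = 9.11.

N* ≈ 122, P* ≈ 9.11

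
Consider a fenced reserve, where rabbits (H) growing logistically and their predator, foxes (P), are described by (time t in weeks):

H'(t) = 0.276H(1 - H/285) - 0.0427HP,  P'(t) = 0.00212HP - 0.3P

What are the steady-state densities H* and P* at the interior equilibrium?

H* ≈ 142, P* ≈ 3.25

From dP/dt = 0 with P > 0: 0.00212H* = 0.3, so H* = 142.
Substitute into dH/dt = 0: 0.276(1 - 142/285) = 0.0427P*.
The bracket is 0.503, giving P* = 0.139/0.0427 = 3.25.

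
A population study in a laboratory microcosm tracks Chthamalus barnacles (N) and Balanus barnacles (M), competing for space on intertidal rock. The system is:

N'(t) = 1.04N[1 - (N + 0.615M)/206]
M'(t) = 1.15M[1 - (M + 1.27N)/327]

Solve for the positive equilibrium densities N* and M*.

Setting both brackets to zero gives the nullclines N + 0.615M = 206 and 1.27N + M = 327.
Substituting M = 327 - 1.27N into the first: N(1 - 0.615·1.27) = 206 - 0.615·327.
So N* = 4.9/0.219 = 22.4, and then M* = 327 - 1.27·22.4 = 299.

N* ≈ 22.4, M* ≈ 299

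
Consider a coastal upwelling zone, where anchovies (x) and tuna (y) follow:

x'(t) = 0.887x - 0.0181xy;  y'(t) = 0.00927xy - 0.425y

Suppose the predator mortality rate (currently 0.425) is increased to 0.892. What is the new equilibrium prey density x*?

x* ≈ 96.2

At the interior fixed point, setting dy/dt = 0 with y > 0 fixes x* = (predator death rate)/(xy coefficient) — independent of the other coefficients.
With the change, x* = 0.892/0.00927 = 96.2; it rises from 45.8.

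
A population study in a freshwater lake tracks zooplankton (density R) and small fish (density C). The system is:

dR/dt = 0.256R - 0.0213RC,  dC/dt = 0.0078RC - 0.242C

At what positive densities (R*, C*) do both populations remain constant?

Set dC/dt = 0 with C > 0: 0.0078R - 0.242 = 0, so R* = 0.242/0.0078 = 31.
Set dR/dt = 0 with R > 0: 0.256 - 0.0213C = 0, so C* = 0.256/0.0213 = 12.

R* ≈ 31, C* ≈ 12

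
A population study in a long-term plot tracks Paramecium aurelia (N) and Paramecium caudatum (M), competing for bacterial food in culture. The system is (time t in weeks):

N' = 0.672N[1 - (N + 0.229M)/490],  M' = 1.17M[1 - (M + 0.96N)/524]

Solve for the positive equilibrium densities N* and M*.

Setting both brackets to zero gives the nullclines N + 0.229M = 490 and 0.96N + M = 524.
Substituting M = 524 - 0.96N into the first: N(1 - 0.229·0.96) = 490 - 0.229·524.
So N* = 370/0.78 = 474, and then M* = 524 - 0.96·474 = 68.7.

N* ≈ 474, M* ≈ 68.7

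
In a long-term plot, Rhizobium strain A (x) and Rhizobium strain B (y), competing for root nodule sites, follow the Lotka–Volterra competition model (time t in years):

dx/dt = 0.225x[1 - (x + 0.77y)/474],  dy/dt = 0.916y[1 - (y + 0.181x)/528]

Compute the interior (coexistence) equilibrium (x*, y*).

Setting both brackets to zero gives the nullclines x + 0.77y = 474 and 0.181x + y = 528.
Substituting y = 528 - 0.181x into the first: x(1 - 0.77·0.181) = 474 - 0.77·528.
So x* = 67.4/0.861 = 78.4, and then y* = 528 - 0.181·78.4 = 514.

x* ≈ 78.4, y* ≈ 514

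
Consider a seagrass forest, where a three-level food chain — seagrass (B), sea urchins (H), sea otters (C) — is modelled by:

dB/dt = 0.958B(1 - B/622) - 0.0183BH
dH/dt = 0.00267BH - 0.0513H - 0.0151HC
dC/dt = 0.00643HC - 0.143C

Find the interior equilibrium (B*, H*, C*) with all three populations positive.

B* ≈ 358, H* ≈ 22.2, C* ≈ 59.9

From dC/dt = 0: 0.00643H* = 0.143, so H* = 22.2.
From dB/dt = 0: 0.958(1 - B*/622) = 0.0183·22.2, giving B* = 622·(1 - 0.425) = 358.
From dH/dt = 0: 0.00267·358 - 0.0513 = 0.0151C*, so C* = 0.904/0.0151 = 59.9.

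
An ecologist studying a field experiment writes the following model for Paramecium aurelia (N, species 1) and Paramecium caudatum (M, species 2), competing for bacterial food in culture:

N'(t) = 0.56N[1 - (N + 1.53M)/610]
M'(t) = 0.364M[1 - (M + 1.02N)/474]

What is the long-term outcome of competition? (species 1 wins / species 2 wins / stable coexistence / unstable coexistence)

unstable coexistence (outcome depends on initial conditions)

Compare the nullcline intercepts: K1/α12 = 610/1.53 = 399 < K2 = 474; K2/α21 = 474/1.02 = 465 < K1 = 610.
Since both are reversed, neither can invade when rare; the interior point is a saddle.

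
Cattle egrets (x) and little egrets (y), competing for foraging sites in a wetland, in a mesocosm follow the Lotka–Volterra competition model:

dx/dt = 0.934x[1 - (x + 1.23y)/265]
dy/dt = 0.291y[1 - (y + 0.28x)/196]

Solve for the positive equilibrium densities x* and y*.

Setting both brackets to zero gives the nullclines x + 1.23y = 265 and 0.28x + y = 196.
Substituting y = 196 - 0.28x into the first: x(1 - 1.23·0.28) = 265 - 1.23·196.
So x* = 23.9/0.656 = 36.5, and then y* = 196 - 0.28·36.5 = 186.

x* ≈ 36.5, y* ≈ 186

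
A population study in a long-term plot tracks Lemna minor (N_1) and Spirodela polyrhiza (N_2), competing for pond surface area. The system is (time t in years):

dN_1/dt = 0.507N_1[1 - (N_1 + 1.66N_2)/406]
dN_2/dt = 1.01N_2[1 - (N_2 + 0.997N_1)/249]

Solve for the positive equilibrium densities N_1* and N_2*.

Setting both brackets to zero gives the nullclines N_1 + 1.66N_2 = 406 and 0.997N_1 + N_2 = 249.
Substituting N_2 = 249 - 0.997N_1 into the first: N_1(1 - 1.66·0.997) = 406 - 1.66·249.
So N_1* = -7.34/-0.655 = 11.2, and then N_2* = 249 - 0.997·11.2 = 238.

N_1* ≈ 11.2, N_2* ≈ 238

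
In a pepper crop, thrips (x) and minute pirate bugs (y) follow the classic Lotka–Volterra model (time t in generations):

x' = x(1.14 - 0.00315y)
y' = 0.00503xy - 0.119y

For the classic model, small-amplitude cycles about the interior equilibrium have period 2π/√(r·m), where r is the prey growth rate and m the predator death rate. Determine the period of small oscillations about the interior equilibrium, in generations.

T ≈ 17.1 generations

Here r = 1.14 and m = 0.119, so r·m = 0.136.
ω = √0.136 = 0.368 per generation, hence T = 2π/ω ≈ 17.1 generations.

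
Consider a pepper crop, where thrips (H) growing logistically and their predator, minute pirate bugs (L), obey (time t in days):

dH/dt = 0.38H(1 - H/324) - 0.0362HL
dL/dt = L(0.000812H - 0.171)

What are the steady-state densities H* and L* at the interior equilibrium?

H* ≈ 211, L* ≈ 3.67

From dL/dt = 0 with L > 0: 0.000812H* = 0.171, so H* = 211.
Substitute into dH/dt = 0: 0.38(1 - 211/324) = 0.0362L*.
The bracket is 0.35, giving L* = 0.133/0.0362 = 3.67.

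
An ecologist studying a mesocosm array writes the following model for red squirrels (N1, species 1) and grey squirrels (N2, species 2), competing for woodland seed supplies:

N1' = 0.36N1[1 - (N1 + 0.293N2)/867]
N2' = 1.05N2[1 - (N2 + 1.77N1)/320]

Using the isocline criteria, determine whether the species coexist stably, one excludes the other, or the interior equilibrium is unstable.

Compare the nullcline intercepts: K1/α12 = 867/0.293 = 2960 > K2 = 320; K2/α21 = 320/1.77 = 181 < K1 = 867.
Since the inequalities point opposite ways, species 1 can invade but species 2 cannot.

species 1 excludes species 2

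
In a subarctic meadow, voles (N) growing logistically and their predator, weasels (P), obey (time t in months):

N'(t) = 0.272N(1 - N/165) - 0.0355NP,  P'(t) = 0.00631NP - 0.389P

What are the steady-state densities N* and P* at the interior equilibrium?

From dP/dt = 0 with P > 0: 0.00631N* = 0.389, so N* = 61.6.
Substitute into dN/dt = 0: 0.272(1 - 61.6/165) = 0.0355P*.
The bracket is 0.626, giving P* = 0.17/0.0355 = 4.8.

N* ≈ 61.6, P* ≈ 4.8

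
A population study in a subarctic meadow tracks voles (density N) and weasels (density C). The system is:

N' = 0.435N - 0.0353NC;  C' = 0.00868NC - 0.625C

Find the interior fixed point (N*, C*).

Set dC/dt = 0 with C > 0: 0.00868N - 0.625 = 0, so N* = 0.625/0.00868 = 72.
Set dN/dt = 0 with N > 0: 0.435 - 0.0353C = 0, so C* = 0.435/0.0353 = 12.3.

N* ≈ 72, C* ≈ 12.3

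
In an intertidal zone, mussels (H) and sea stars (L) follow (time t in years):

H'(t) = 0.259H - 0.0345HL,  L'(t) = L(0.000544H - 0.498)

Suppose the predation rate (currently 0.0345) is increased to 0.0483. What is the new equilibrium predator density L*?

At the interior fixed point, setting dH/dt = 0 with H > 0 fixes L* = (prey growth rate)/(HL coefficient) — independent of the other coefficients.
With the change, L* = 0.259/0.0483 = 5.36; it falls from 7.51.

L* ≈ 5.36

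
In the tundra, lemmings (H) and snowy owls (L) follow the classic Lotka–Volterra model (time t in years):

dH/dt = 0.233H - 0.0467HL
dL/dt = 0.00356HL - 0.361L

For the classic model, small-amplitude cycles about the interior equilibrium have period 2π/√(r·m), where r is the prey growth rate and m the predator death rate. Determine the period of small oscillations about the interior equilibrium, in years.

T ≈ 21.7 years

Here r = 0.233 and m = 0.361, so r·m = 0.0841.
ω = √0.0841 = 0.29 per year, hence T = 2π/ω ≈ 21.7 years.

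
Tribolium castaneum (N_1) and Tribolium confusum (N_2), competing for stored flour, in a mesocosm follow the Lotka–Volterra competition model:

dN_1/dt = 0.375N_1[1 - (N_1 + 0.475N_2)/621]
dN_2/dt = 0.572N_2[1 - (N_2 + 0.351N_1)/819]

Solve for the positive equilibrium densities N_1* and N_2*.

Setting both brackets to zero gives the nullclines N_1 + 0.475N_2 = 621 and 0.351N_1 + N_2 = 819.
Substituting N_2 = 819 - 0.351N_1 into the first: N_1(1 - 0.475·0.351) = 621 - 0.475·819.
So N_1* = 232/0.833 = 278, and then N_2* = 819 - 0.351·278 = 721.

N_1* ≈ 278, N_2* ≈ 721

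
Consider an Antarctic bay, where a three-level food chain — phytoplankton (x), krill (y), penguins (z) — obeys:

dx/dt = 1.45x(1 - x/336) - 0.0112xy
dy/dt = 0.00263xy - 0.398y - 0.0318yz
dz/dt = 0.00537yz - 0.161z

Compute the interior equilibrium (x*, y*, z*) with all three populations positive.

x* ≈ 258, y* ≈ 30, z* ≈ 8.84

From dz/dt = 0: 0.00537y* = 0.161, so y* = 30.
From dx/dt = 0: 1.45(1 - x*/336) = 0.0112·30, giving x* = 336·(1 - 0.232) = 258.
From dy/dt = 0: 0.00263·258 - 0.398 = 0.0318z*, so z* = 0.281/0.0318 = 8.84.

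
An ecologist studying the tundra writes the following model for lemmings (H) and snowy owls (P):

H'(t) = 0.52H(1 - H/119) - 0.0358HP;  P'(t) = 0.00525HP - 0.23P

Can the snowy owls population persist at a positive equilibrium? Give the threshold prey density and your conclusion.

The predator equation gives dP/dt > 0 only when H > 0.23/0.00525 = 43.8.
Without the predator, H → K = 119. Since 119 > 43.8, the predator can invade and persist.

Threshold H = 43.8; K > 43.8, so yes, the predator persists.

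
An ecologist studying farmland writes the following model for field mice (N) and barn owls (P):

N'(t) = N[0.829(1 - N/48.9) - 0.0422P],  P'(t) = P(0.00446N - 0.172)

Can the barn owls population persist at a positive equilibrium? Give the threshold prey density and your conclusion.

Threshold N = 38.6; K > 38.6, so yes, the predator persists.

The predator equation gives dP/dt > 0 only when N > 0.172/0.00446 = 38.6.
Without the predator, N → K = 48.9. Since 48.9 > 38.6, the predator can invade and persist.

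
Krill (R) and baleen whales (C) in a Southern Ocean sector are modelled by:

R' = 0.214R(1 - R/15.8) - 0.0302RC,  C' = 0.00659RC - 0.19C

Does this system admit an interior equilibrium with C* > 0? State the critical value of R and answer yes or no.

The predator equation gives dC/dt > 0 only when R > 0.19/0.00659 = 28.8.
Without the predator, R → K = 15.8. Since 15.8 < 28.8, the predator cannot invade.

Threshold R = 28.8; K < 28.8, so no, the predator goes extinct.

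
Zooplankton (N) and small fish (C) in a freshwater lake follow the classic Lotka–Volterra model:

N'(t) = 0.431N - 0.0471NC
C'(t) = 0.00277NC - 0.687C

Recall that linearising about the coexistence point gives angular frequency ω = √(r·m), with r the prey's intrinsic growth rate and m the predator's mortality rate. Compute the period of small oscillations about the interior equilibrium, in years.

T ≈ 11.5 years

Here r = 0.431 and m = 0.687, so r·m = 0.296.
ω = √0.296 = 0.544 per year, hence T = 2π/ω ≈ 11.5 years.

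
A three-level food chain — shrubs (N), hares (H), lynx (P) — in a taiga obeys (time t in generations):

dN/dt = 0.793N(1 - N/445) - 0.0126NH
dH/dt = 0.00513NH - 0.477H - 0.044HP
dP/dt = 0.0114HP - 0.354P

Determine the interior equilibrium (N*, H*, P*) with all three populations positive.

From dP/dt = 0: 0.0114H* = 0.354, so H* = 31.1.
From dN/dt = 0: 0.793(1 - N*/445) = 0.0126·31.1, giving N* = 445·(1 - 0.493) = 225.
From dH/dt = 0: 0.00513·225 - 0.477 = 0.044P*, so P* = 0.68/0.044 = 15.4.

N* ≈ 225, H* ≈ 31.1, P* ≈ 15.4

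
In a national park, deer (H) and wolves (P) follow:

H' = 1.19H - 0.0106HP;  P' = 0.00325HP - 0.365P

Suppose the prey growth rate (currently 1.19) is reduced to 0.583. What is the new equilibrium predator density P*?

At the interior fixed point, setting dH/dt = 0 with H > 0 fixes P* = (prey growth rate)/(HP coefficient) — independent of the other coefficients.
With the change, P* = 0.583/0.0106 = 55; it falls from 112.

P* ≈ 55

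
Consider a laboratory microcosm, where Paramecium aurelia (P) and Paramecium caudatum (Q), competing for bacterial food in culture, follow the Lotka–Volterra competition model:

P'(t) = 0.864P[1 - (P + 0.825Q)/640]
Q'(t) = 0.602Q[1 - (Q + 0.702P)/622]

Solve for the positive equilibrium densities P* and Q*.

P* ≈ 301, Q* ≈ 410

Setting both brackets to zero gives the nullclines P + 0.825Q = 640 and 0.702P + Q = 622.
Substituting Q = 622 - 0.702P into the first: P(1 - 0.825·0.702) = 640 - 0.825·622.
So P* = 127/0.421 = 301, and then Q* = 622 - 0.702·301 = 410.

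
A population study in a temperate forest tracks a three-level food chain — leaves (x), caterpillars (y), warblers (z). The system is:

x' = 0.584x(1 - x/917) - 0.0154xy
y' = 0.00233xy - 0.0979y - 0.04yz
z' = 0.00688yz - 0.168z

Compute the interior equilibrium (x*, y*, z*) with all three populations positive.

x* ≈ 327, y* ≈ 24.4, z* ≈ 16.6

From dz/dt = 0: 0.00688y* = 0.168, so y* = 24.4.
From dx/dt = 0: 0.584(1 - x*/917) = 0.0154·24.4, giving x* = 917·(1 - 0.644) = 327.
From dy/dt = 0: 0.00233·327 - 0.0979 = 0.04z*, so z* = 0.663/0.04 = 16.6.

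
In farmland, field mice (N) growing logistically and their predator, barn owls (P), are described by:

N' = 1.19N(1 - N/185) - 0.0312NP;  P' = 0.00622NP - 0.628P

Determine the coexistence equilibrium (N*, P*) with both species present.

From dP/dt = 0 with P > 0: 0.00622N* = 0.628, so N* = 101.
Substitute into dN/dt = 0: 1.19(1 - 101/185) = 0.0312P*.
The bracket is 0.454, giving P* = 0.541/0.0312 = 17.3.

N* ≈ 101, P* ≈ 17.3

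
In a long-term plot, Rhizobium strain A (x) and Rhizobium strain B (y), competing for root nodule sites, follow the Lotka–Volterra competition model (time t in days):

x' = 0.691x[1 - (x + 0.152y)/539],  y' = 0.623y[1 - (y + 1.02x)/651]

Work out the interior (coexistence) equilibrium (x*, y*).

Setting both brackets to zero gives the nullclines x + 0.152y = 539 and 1.02x + y = 651.
Substituting y = 651 - 1.02x into the first: x(1 - 0.152·1.02) = 539 - 0.152·651.
So x* = 440/0.845 = 521, and then y* = 651 - 1.02·521 = 120.

x* ≈ 521, y* ≈ 120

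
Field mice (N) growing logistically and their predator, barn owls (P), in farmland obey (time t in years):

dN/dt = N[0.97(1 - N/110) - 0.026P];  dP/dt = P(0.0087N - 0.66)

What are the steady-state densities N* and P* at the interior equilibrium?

From dP/dt = 0 with P > 0: 0.0087N* = 0.66, so N* = 75.9.
Substitute into dN/dt = 0: 0.97(1 - 75.9/110) = 0.026P*.
The bracket is 0.31, giving P* = 0.301/0.026 = 11.6.

N* ≈ 75.9, P* ≈ 11.6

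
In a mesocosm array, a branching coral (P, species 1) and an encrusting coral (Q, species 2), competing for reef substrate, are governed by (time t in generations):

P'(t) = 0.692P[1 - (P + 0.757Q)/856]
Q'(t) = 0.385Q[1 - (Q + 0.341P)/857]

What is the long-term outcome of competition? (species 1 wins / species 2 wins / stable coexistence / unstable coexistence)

Compare the nullcline intercepts: K1/α12 = 856/0.757 = 1130 > K2 = 857; K2/α21 = 857/0.341 = 2510 > K1 = 856.
Since both inequalities hold, each species can invade when rare, so the interior equilibrium is stable.

stable coexistence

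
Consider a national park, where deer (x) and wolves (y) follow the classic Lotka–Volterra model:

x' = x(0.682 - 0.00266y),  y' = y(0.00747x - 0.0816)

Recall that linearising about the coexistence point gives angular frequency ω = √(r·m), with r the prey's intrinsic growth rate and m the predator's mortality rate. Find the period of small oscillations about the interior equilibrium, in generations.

T ≈ 26.6 generations

Here r = 0.682 and m = 0.0816, so r·m = 0.0557.
ω = √0.0557 = 0.236 per generation, hence T = 2π/ω ≈ 26.6 generations.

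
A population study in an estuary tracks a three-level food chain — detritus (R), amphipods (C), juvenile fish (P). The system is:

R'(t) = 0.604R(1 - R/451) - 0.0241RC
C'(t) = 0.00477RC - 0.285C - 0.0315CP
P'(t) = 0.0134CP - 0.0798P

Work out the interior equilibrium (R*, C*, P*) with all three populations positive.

R* ≈ 344, C* ≈ 5.96, P* ≈ 43

From dP/dt = 0: 0.0134C* = 0.0798, so C* = 5.96.
From dR/dt = 0: 0.604(1 - R*/451) = 0.0241·5.96, giving R* = 451·(1 - 0.238) = 344.
From dC/dt = 0: 0.00477·344 - 0.285 = 0.0315P*, so P* = 1.36/0.0315 = 43.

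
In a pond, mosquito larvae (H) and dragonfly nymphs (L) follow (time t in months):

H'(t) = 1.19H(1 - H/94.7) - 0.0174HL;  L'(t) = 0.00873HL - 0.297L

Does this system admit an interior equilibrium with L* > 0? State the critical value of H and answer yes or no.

The predator equation gives dL/dt > 0 only when H > 0.297/0.00873 = 34.
Without the predator, H → K = 94.7. Since 94.7 > 34, the predator can invade and persist.

Threshold H = 34; K > 34, so yes, the predator persists.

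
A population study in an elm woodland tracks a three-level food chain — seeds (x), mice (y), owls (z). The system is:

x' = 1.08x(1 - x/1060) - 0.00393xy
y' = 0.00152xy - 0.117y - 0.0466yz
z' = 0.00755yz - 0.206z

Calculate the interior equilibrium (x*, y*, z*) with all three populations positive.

From dz/dt = 0: 0.00755y* = 0.206, so y* = 27.3.
From dx/dt = 0: 1.08(1 - x*/1060) = 0.00393·27.3, giving x* = 1060·(1 - 0.0993) = 955.
From dy/dt = 0: 0.00152·955 - 0.117 = 0.0466z*, so z* = 1.33/0.0466 = 28.6.

x* ≈ 955, y* ≈ 27.3, z* ≈ 28.6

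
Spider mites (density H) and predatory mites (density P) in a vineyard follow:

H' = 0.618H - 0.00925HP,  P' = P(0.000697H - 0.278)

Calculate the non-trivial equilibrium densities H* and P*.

H* ≈ 399, P* ≈ 66.8

Set dP/dt = 0 with P > 0: 0.000697H - 0.278 = 0, so H* = 0.278/0.000697 = 399.
Set dH/dt = 0 with H > 0: 0.618 - 0.00925P = 0, so P* = 0.618/0.00925 = 66.8.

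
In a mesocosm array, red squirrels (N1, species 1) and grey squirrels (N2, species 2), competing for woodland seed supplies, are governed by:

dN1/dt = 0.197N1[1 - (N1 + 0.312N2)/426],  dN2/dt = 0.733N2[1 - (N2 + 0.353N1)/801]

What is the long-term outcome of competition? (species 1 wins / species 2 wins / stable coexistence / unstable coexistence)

stable coexistence

Compare the nullcline intercepts: K1/α12 = 426/0.312 = 1370 > K2 = 801; K2/α21 = 801/0.353 = 2270 > K1 = 426.
Since both inequalities hold, each species can invade when rare, so the interior equilibrium is stable.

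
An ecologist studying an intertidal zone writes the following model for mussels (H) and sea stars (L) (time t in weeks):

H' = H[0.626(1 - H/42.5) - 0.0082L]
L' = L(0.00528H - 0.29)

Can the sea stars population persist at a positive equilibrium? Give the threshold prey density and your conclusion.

The predator equation gives dL/dt > 0 only when H > 0.29/0.00528 = 54.9.
Without the predator, H → K = 42.5. Since 42.5 < 54.9, the predator cannot invade.

Threshold H = 54.9; K < 54.9, so no, the predator goes extinct.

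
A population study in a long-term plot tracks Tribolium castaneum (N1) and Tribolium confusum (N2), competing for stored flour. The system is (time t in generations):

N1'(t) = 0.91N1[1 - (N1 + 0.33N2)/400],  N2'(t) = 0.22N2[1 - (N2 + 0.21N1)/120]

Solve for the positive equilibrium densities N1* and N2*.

N1* ≈ 387, N2* ≈ 38.7

Setting both brackets to zero gives the nullclines N1 + 0.33N2 = 400 and 0.21N1 + N2 = 120.
Substituting N2 = 120 - 0.21N1 into the first: N1(1 - 0.33·0.21) = 400 - 0.33·120.
So N1* = 360/0.931 = 387, and then N2* = 120 - 0.21·387 = 38.7.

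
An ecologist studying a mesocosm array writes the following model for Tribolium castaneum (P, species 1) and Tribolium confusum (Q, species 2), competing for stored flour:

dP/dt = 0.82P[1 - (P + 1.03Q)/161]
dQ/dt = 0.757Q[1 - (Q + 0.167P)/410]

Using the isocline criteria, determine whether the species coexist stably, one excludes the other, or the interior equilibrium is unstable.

Compare the nullcline intercepts: K1/α12 = 161/1.03 = 156 < K2 = 410; K2/α21 = 410/0.167 = 2460 > K1 = 161.
Since the inequalities point opposite ways, species 2 can invade but species 1 cannot.

species 2 excludes species 1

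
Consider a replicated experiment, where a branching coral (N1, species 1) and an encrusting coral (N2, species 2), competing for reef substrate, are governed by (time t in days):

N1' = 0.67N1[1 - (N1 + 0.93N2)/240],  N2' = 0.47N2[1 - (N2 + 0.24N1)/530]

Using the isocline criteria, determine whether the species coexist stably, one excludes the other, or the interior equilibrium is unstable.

species 2 excludes species 1

Compare the nullcline intercepts: K1/α12 = 240/0.93 = 258 < K2 = 530; K2/α21 = 530/0.24 = 2210 > K1 = 240.
Since the inequalities point opposite ways, species 2 can invade but species 1 cannot.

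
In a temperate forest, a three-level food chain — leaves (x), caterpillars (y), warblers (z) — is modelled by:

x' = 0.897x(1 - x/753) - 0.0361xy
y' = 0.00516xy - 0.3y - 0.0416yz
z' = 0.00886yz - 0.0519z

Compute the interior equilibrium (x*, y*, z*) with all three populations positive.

x* ≈ 575, y* ≈ 5.86, z* ≈ 64.2

From dz/dt = 0: 0.00886y* = 0.0519, so y* = 5.86.
From dx/dt = 0: 0.897(1 - x*/753) = 0.0361·5.86, giving x* = 753·(1 - 0.236) = 575.
From dy/dt = 0: 0.00516·575 - 0.3 = 0.0416z*, so z* = 2.67/0.0416 = 64.2.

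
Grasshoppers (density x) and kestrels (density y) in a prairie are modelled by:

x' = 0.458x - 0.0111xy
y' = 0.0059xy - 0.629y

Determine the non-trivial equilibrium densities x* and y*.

Set dy/dt = 0 with y > 0: 0.0059x - 0.629 = 0, so x* = 0.629/0.0059 = 107.
Set dx/dt = 0 with x > 0: 0.458 - 0.0111y = 0, so y* = 0.458/0.0111 = 41.3.

x* ≈ 107, y* ≈ 41.3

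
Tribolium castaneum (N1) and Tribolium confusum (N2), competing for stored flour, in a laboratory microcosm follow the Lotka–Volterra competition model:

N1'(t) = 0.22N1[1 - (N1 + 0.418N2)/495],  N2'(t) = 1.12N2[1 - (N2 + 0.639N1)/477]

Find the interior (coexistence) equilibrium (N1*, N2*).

Setting both brackets to zero gives the nullclines N1 + 0.418N2 = 495 and 0.639N1 + N2 = 477.
Substituting N2 = 477 - 0.639N1 into the first: N1(1 - 0.418·0.639) = 495 - 0.418·477.
So N1* = 296/0.733 = 403, and then N2* = 477 - 0.639·403 = 219.

N1* ≈ 403, N2* ≈ 219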